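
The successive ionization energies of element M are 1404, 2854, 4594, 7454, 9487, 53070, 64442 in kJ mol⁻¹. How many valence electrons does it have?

5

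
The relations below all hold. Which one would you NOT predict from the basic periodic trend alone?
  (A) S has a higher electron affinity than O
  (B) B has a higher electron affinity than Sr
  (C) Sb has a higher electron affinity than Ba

(A)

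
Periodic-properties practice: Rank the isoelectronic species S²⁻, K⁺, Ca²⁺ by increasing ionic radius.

Ca²⁺ < K⁺ < S²⁻

All of these have 18 electrons, so size is governed by nuclear charge alone: the more protons, the stronger the pull on the same electron cloud, and the smaller the ion.
Nuclear charges: Ca²⁺ (Z=20), K⁺ (Z=19), S²⁻ (Z=16).
Smallest to largest: Ca²⁺ < K⁺ < S²⁻.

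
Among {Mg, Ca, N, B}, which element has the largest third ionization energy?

Mg

IE_3 is the cost of taking one more electron from the +2 cation: Mg²⁺ is the bare [Ne] core; Ca²⁺ is the bare [Ar] core; N²⁺ still has 3 valence electrons; B²⁺ still has 1 valence electron.
Pulling an electron out of a noble-gas core costs far more than removing a remaining valence electron, so Ca and Mg sit at the high end of IE_3.
Valence configurations: N²⁺ [He]2s²2p¹, B²⁺ [He]2s¹.
The numbers (kJ/mol): Mg 7733, Ca 4912, N 4578, B 3660.
Putting it together, IE_3: B < N < Ca < Mg.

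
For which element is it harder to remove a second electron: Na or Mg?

Na

After 1 electron has been removed, what remains? Na⁺ is the bare [Ne] core; Mg⁺ still has 1 valence electron.
Pulling an electron out of a noble-gas core costs far more than removing a remaining valence electron, so Na sits at the high end of IE_2.
The numbers (kJ/mol): Na 4562, Mg 1451.
So the second ionization energies run Mg < Na.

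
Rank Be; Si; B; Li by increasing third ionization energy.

IE_3 is the cost of taking one more electron from the +2 cation: Be²⁺ is the bare [He] core; Si²⁺ still has 2 valence electrons; B²⁺ still has 1 valence electron; Li²⁺ is already 1 electron into the core.
Breaking into a closed-shell core is much more expensive than removing a leftover valence electron — Li and Be have the largest IE_3 here.
Valence configurations: Si²⁺ [Ne]3s², B²⁺ [He]2s¹.
Approximate IE_3 values (kJ/mol): Be 14849, Si 3232, B 3660, Li 11815.
Putting it together, IE_3: Si < B < Li < Be.

Si, B, Li, Be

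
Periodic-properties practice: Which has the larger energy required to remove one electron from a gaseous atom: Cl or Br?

Cl is in period 3, group 17; Br is in period 4, group 17.
Removing the outermost electron gets harder across a period and easier down a group.
All are in group 17, so first ionization energy increases up the group.
So Cl has the larger energy required to remove one electron from a gaseous atom (Cl > Br).

Cl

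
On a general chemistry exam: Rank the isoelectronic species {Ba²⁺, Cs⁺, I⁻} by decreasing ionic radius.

All of these have 54 electrons, so size is governed by nuclear charge alone: the more protons, the stronger the pull on the same electron cloud, and the smaller the ion.
Nuclear charges: Ba²⁺ (Z=56), Cs⁺ (Z=55), I⁻ (Z=53).
Largest to smallest: I⁻ > Cs⁺ > Ba²⁺.

I⁻ > Cs⁺ > Ba²⁺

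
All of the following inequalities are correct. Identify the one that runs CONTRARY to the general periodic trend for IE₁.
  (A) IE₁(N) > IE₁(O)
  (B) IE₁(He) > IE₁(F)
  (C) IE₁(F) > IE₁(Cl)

(A)

The general trend: IE₁ increases across a period and decreases down a group.
(A) N (period 2, group 15) vs O (period 2, group 16): the stated order contradicts the simple trend.
(B) He (period 1, group 18) vs F (period 2, group 17): the stated order agrees with the simple trend.
(C) F (period 2, group 17) vs Cl (period 3, group 17): the stated order agrees with the simple trend.
The exception is (A): pairing an electron in O's 2p⁴ costs repulsion energy, so O ionizes more easily than half-filled N (2p³).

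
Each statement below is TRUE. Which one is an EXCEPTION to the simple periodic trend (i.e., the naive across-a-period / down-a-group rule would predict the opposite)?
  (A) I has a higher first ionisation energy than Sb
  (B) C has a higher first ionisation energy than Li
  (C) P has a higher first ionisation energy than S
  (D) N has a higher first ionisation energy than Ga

(C)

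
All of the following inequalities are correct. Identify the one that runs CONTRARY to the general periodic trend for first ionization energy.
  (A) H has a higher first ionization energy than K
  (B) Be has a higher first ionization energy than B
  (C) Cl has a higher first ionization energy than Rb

The general trend: first ionization energy increases across a period and decreases down a group.
(A) H (period 1, group 1) vs K (period 4, group 1): the stated order agrees with the simple trend.
(B) Be (period 2, group 2) vs B (period 2, group 13): the stated order contradicts the simple trend.
(C) Cl (period 3, group 17) vs Rb (period 5, group 1): the stated order agrees with the simple trend.
The exception is (B): removing B's lone 2p electron is easier than breaking Be's filled 2s².

(B)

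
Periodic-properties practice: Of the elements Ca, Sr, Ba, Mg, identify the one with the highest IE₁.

Mg

Mg is in period 3, group 2; Ca is in period 4, group 2; Sr is in period 5, group 2; Ba is in period 6, group 2.
Across a period the outer electron is held more tightly (higher IE₁); down a group it sits in a higher shell, more shielded, and comes off more easily.
All are in group 2, so first ionization energy increases up the group.
The highest IE₁ among these belongs to Mg.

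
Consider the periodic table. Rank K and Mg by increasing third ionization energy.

The third ionization energy removes an electron from the +2 ion. For each element: K²⁺ is already 1 electron into the core; Mg²⁺ is the bare [Ne] core.
All of these are removing an electron from a noble-gas core or deeper; the smaller core (lower principal quantum number) is held far more tightly, and within a period the higher nuclear charge binds the same core more tightly.
Approximate IE_3 values (kJ/mol): K 4420, Mg 7733.
Putting it together, IE_3: K < Mg.

K < Mg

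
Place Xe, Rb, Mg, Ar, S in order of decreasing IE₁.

Ar, Xe, S, Mg, Rb

Mg is in period 3, group 2; S is in period 3, group 16; Ar is in period 3, group 18; Rb is in period 5, group 1; Xe is in period 5, group 18.
IE₁ increases left→right with effective nuclear charge and decreases top→bottom as the valence shell moves farther out.
Neither a single period nor a single group — weigh both effects.
Mg > Rb: both effects reinforce here, so Mg is clearly the higher of the two.
S > Mg: S lies to the right of Mg in period 3, so the across-period effect alone puts S higher.
Xe > S: period and group pull opposite ways; the across-period shift dominates (1170 vs 1000 kJ/mol).
Ar > Xe: Ar sits above Xe in group 18, so the down-group effect alone puts Ar higher.
Approximate values (kJ/mol): Mg 738, S 1000, Ar 1521, Rb 403, Xe 1170.
So from highest to lowest: Ar > Xe > S > Mg > Rb.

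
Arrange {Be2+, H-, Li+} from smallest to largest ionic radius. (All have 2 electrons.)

All of these have 2 electrons, so size is governed by nuclear charge alone: the more protons, the stronger the pull on the same electron cloud, and the smaller the ion.
Nuclear charges: Be2+ (Z=4), Li+ (Z=3), H- (Z=1).
Smallest to largest: Be2+ < Li+ < H-.

Be2+ < Li+ < H-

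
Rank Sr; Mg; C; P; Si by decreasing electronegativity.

C, P, Si, Mg, Sr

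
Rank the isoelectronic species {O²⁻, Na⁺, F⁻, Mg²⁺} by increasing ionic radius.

All of these have 10 electrons, so size is governed by nuclear charge alone: the more protons, the stronger the pull on the same electron cloud, and the smaller the ion.
Nuclear charges: Mg²⁺ (Z=12), Na⁺ (Z=11), F⁻ (Z=9), O²⁻ (Z=8).
Smallest to largest: Mg²⁺ < Na⁺ < F⁻ < O²⁻.

Mg²⁺ < Na⁺ < F⁻ < O²⁻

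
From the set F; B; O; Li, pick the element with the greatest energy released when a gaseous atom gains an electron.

Li is in period 2, group 1; B is in period 2, group 13; O is in period 2, group 16; F is in period 2, group 17.
EA tends to increase across a period and decrease down a group, though the pattern is less regular than for IE or radius.
All lie in period 2; the across-period trend (electron affinity increases left to right) applies, with the exception below.
Note the exception: Li has a higher electron affinity than B, contrary to the simple trend — B's ns²np¹ configuration gives only a small electron affinity — the sparsely filled np subshell binds an added electron weakly.
Approximate values (kJ/mol): Li 60, B 27, O 141, F 328.
The greatest energy released when a gaseous atom gains an electron among these belongs to F.

F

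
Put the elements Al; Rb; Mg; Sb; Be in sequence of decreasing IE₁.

Be is in period 2, group 2; Mg is in period 3, group 2; Al is in period 3, group 13; Rb is in period 5, group 1; Sb is in period 5, group 15.
IE₁ increases left→right with effective nuclear charge and decreases top→bottom as the valence shell moves farther out.
These span different periods and groups, so the two trends combine.
Al > Rb: both effects reinforce here, so Al is clearly the higher of the two.
Mg > Al: this pair runs against the simple trend — see the exception note.
Sb > Mg: period and group pull opposite ways; the across-period shift dominates (831 vs 738 kJ/mol).
Be > Sb: the two effects oppose for this pair; the down-group effect wins (900 vs 831 kJ/mol).
Note the exception: Mg has a higher first ionization energy than Al, contrary to the simple trend — Al's single 3p electron is easier to remove than one from Mg's filled 3s².
Approximate values (kJ/mol): Be 900, Mg 738, Al 578, Rb 403, Sb 831.
So from highest to lowest: Be > Sb > Mg > Al > Rb.

Be > Sb > Mg > Al > Rb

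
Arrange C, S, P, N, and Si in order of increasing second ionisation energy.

After 1 electron has been removed, what remains? C⁺ still has 3 valence electrons; S⁺ still has 5 valence electrons; P⁺ still has 4 valence electrons; N⁺ still has 4 valence electrons; Si⁺ still has 3 valence electrons.
All are still removing valence electrons, so compare the +1 ions as you would atoms: IE_2 generally rises across a period (higher Z_eff) and falls down a group (larger shell), subject to the usual subshell exceptions.
Valence configurations: C⁺ [He]2s²2p¹, S⁺ [Ne]3s²3p³, P⁺ [Ne]3s²3p², N⁺ [He]2s²2p², Si⁺ [Ne]3s²3p¹.
The numbers (kJ/mol): C 2353, S 2252, P 1907, N 2856, Si 1577.
Hence IE_2: Si < P < S < C < N.

Si < P < S < C < N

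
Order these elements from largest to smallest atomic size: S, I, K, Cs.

S is in period 3, group 16; K is in period 4, group 1; I is in period 5, group 17; Cs is in period 6, group 1.
Atomic radius shrinks across a period as nuclear charge pulls the same shell inward, and grows down a group as new shells are added.
Neither a single period nor a single group — weigh both effects.
I > S: period and group pull opposite ways; the down-group shift dominates (133 vs 103 pm).
K > I: period and group pull opposite ways; the across-period shift dominates (196 vs 133 pm).
Cs > K: Cs sits below K in group 1, so the down-group effect alone puts Cs larger.
Tabulated atomic radius (pm): S 103, K 196, I 133, Cs 232.
So from largest to smallest: Cs > K > I > S.

Cs, K, I, S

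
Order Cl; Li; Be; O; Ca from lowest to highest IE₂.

The second ionization energy removes an electron from the +1 ion. For each element: Cl⁺ still has 6 valence electrons; Li⁺ is the bare [He] core; Be⁺ still has 1 valence electron; O⁺ still has 5 valence electrons; Ca⁺ still has 1 valence electron.
Pulling an electron out of a noble-gas core costs far more than removing a remaining valence electron, so Li sits at the high end of IE_2.
Valence configurations: Cl⁺ [Ne]3s²3p⁴, Be⁺ [He]2s¹, O⁺ [He]2s²2p³, Ca⁺ [Ar]4s¹.
Approximate IE_2 values (kJ/mol): Cl 2298, Li 7298, Be 1757, O 3388, Ca 1145.
Putting it together, IE_2: Ca < Be < Cl < O < Li.

Ca, Be, Cl, O, Li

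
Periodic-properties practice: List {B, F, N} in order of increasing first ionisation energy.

B < N < F

IE₁ increases left→right with effective nuclear charge and decreases top→bottom as the valence shell moves farther out.
All lie in period 2, so first ionization energy increases left to right.
So from lowest to highest: B < N < F.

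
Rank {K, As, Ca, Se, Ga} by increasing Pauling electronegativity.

K is in period 4, group 1; Ca is in period 4, group 2; Ga is in period 4, group 13; As is in period 4, group 15; Se is in period 4, group 16.
Electronegativity increases across a period and decreases down a group, tracking effective nuclear charge and atomic size.
All lie in period 4, so electronegativity increases left to right.
So from lowest to highest: K < Ca < Ga < As < Se.

K, Ca, Ga, As, Se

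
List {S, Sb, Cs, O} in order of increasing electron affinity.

O is in period 2, group 16; S is in period 3, group 16; Sb is in period 5, group 15; Cs is in period 6, group 1.
EA tends to increase across a period and decrease down a group, though the pattern is less regular than for IE or radius.
Neither a single period nor a single group — weigh both effects.
Sb > Cs: both effects reinforce here, so Sb is clearly the higher of the two.
O > Sb: both effects reinforce here, so O is clearly the higher of the two.
S > O: this pair runs against the simple trend — see the exception note.
Note the exception: S has a higher electron affinity than O, contrary to the simple trend — the compact 2p subshell of O repels the added electron more than S's larger 3p does.
Approximate values (kJ/mol): O 141, S 200, Sb 103, Cs 46.
So from lowest to highest: Cs < Sb < O < S.

Cs, Sb, O, S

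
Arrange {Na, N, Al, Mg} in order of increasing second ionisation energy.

Mg < Al < N < Na

Consider each +1 ion: Na⁺ is the bare [Ne] core; N⁺ still has 4 valence electrons; Al⁺ still has 2 valence electrons; Mg⁺ still has 1 valence electron.
Pulling an electron out of a noble-gas core costs far more than removing a remaining valence electron, so Na sits at the high end of IE_2.
Valence configurations: N⁺ [He]2s²2p², Al⁺ [Ne]3s², Mg⁺ [Ne]3s¹.
Approximate IE_2 values (kJ/mol): Na 4562, N 2856, Al 1817, Mg 1451.
So the second ionization energies run Mg < Al < N < Na.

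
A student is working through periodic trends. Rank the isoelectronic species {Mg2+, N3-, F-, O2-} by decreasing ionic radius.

N3-, O2-, F-, Mg2+

All of these have 10 electrons, so size is governed by nuclear charge alone: the more protons, the stronger the pull on the same electron cloud, and the smaller the ion.
Nuclear charges: Mg2+ (Z=12), F- (Z=9), O2- (Z=8), N3- (Z=7).
Largest to smallest: N3- > O2- > F- > Mg2+.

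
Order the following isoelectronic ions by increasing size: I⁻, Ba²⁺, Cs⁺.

All of these have 54 electrons, so size is governed by nuclear charge alone: the more protons, the stronger the pull on the same electron cloud, and the smaller the ion.
Nuclear charges: Ba²⁺ (Z=56), Cs⁺ (Z=55), I⁻ (Z=53).
Smallest to largest: Ba²⁺ < Cs⁺ < I⁻.

Ba²⁺, Cs⁺, I⁻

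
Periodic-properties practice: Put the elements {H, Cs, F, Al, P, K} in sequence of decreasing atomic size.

H is in period 1, group 1; F is in period 2, group 17; Al is in period 3, group 13; P is in period 3, group 15; K is in period 4, group 1; Cs is in period 6, group 1.
Moving right in a period, electrons are added to the same shell under a stronger nuclear pull, so atoms get smaller; moving down, a new shell is opened and atoms get larger.
These span different periods and groups, so the two trends combine.
F > H: the two effects oppose for this pair; the down-group effect wins (64 vs 32 pm).
P > F: both effects reinforce here, so P is clearly the larger of the two.
Al > P: both are in period 3; the period trend gives Al the larger value.
K > Al: both effects reinforce here, so K is clearly the larger of the two.
Cs > K: Cs sits below K in group 1, so the down-group effect alone puts Cs larger.
Tabulated atomic radius (pm): H 32, F 64, Al 126, P 111, K 196, Cs 232.
So from largest to smallest: Cs > K > Al > P > F > H.

Cs, K, Al, P, F, H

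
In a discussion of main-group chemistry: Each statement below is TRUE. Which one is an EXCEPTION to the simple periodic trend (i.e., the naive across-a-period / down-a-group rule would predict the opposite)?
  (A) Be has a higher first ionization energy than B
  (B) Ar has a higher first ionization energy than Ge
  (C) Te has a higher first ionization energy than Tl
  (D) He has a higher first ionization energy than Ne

The general trend: first ionization energy increases across a period and decreases down a group.
(A) Be (period 2, group 2) vs B (period 2, group 13): the stated order contradicts the simple trend.
(B) Ar (period 3, group 18) vs Ge (period 4, group 14): the stated order agrees with the simple trend.
(C) Te (period 5, group 16) vs Tl (period 6, group 13): the stated order agrees with the simple trend.
(D) He (period 1, group 18) vs Ne (period 2, group 18): the stated order agrees with the simple trend.
The exception is (A): removing B's lone 2p electron is easier than breaking Be's filled 2s².

(A)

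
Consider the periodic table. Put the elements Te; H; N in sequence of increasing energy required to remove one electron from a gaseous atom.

Te, H, N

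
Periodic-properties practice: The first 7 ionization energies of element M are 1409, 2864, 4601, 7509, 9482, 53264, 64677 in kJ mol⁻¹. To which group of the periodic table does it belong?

Look for the largest jump between consecutive ionization energies: IE6/IE5 ≈ 5.6, far larger than any earlier ratio.
That jump marks the point where a core electron is being removed. So the atom has 5 valence electrons.
A main-group element with 5 valence electrons is in group 15.

Group 15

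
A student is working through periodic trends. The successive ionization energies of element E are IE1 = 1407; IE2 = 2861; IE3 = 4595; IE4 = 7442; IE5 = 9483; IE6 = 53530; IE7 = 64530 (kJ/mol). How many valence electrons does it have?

5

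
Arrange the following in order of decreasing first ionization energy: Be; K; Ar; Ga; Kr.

Ar > Kr > Be > Ga > K

Be is in period 2, group 2; Ar is in period 3, group 18; K is in period 4, group 1; Ga is in period 4, group 13; Kr is in period 4, group 18.
Removing the outermost electron gets harder across a period and easier down a group.
Here both period and group differ, so the two effects have to be weighed against each other.
Ga > K: Ga lies to the right of K in period 4, so the across-period effect alone puts Ga higher.
Be > Ga: the two effects oppose for this pair; the down-group effect wins (900 vs 579 kJ/mol).
Kr > Be: period and group pull opposite ways; the across-period shift dominates (1351 vs 900 kJ/mol).
Ar > Kr: they share group 18; the group trend gives Ar the larger value.
For reference (kJ/mol): Be 900, Ar 1521, K 419, Ga 579, Kr 1351.
So from highest to lowest: Ar > Kr > Be > Ga > K.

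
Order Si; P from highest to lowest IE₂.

P > Si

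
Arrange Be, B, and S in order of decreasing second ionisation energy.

The second ionization energy removes an electron from the +1 ion. For each element: Be⁺ still has 1 valence electron; B⁺ still has 2 valence electrons; S⁺ still has 5 valence electrons.
All are still removing valence electrons, so compare the +1 ions as you would atoms: IE_2 generally rises across a period (higher Z_eff) and falls down a group (larger shell), subject to the usual subshell exceptions.
Valence configurations: Be⁺ [He]2s¹, B⁺ [He]2s², S⁺ [Ne]3s²3p³.
The numbers (kJ/mol): Be 1757, B 2427, S 2252.
So the second ionization energies run Be < S < B.

B > S > Be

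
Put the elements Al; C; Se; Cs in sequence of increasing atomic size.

C, Se, Al, Cs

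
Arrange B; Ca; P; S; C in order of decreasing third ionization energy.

IE_3 is the cost of taking one more electron from the +2 cation: B²⁺ still has 1 valence electron; Ca²⁺ is the bare [Ar] core; P²⁺ still has 3 valence electrons; S²⁺ still has 4 valence electrons; C²⁺ still has 2 valence electrons.
Pulling an electron out of a noble-gas core costs far more than removing a remaining valence electron, so Ca sits at the high end of IE_3.
Valence configurations: B²⁺ [He]2s¹, P²⁺ [Ne]3s²3p¹, S²⁺ [Ne]3s²3p², C²⁺ [He]2s².
Approximate IE_3 values (kJ/mol): B 3660, Ca 4912, P 2914, S 3357, C 4620.
Putting it together, IE_3: P < S < B < C < Ca.

Ca > C > B > S > P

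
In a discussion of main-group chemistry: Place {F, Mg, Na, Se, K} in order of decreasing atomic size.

F is in period 2, group 17; Na is in period 3, group 1; Mg is in period 3, group 2; K is in period 4, group 1; Se is in period 4, group 16.
Radius decreases left→right (rising Z_eff, same n) and increases top→bottom (higher n).
Here both period and group differ, so the two effects have to be weighed against each other.
Se > F: both effects reinforce here, so Se is clearly the larger of the two.
Mg > Se: period and group pull opposite ways; the across-period shift dominates (139 vs 116 pm).
Na > Mg: Na lies to the left of Mg in period 3, so the across-period effect alone puts Na larger.
K > Na: they share group 1; the group trend gives K the larger value.
Tabulated atomic radius (pm): F 64, Na 155, Mg 139, K 196, Se 116.
So from largest to smallest: K > Na > Mg > Se > F.

K > Na > Mg > Se > F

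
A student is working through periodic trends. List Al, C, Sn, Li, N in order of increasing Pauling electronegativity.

Li < Al < Sn < C < N

Atoms toward the upper right of the periodic table pull bonding electrons most strongly.
Here both period and group differ, so the two effects have to be weighed against each other.
Al > Li: period and group pull opposite ways; the across-period shift dominates (1.61 vs 0.98).
Sn > Al: period and group pull opposite ways; the across-period shift dominates (1.96 vs 1.61).
C > Sn: C sits above Sn in group 14, so the down-group effect alone puts C higher.
N > C: both are in period 2; the period trend gives N the larger value.
Tabulated electronegativity (Pauling): Li 0.98, C 2.55, N 3.04, Al 1.61, Sn 1.96.
So from lowest to highest: Li < Al < Sn < C < N.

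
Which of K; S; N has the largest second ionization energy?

K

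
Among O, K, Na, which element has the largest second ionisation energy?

Na

After 1 electron has been removed, what remains? O⁺ still has 5 valence electrons; K⁺ is the bare [Ar] core; Na⁺ is the bare [Ne] core.
Usually core removal costs more than valence removal, but here the competition is close: a tightly held n=2 valence electron can cost more to remove than an n=3 core electron, so the actual values have to decide it.
Tabulated IE_2 (kJ/mol): O 3388, K 3052, Na 4562.
Putting it together, IE_2: K < O < Na.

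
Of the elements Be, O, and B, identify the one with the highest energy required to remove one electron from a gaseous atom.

Be is in period 2, group 2; B is in period 2, group 13; O is in period 2, group 16.
Removing the outermost electron gets harder across a period and easier down a group.
All lie in period 2; the across-period trend (first ionization energy increases left to right) applies, with the exception below.
Note the exception: Be has a higher first ionization energy than B, contrary to the simple trend — removing B's lone 2p electron is easier than breaking Be's filled 2s².
Approximate values (kJ/mol): Be 900, B 801, O 1314.
The highest energy required to remove one electron from a gaseous atom among these belongs to O.

O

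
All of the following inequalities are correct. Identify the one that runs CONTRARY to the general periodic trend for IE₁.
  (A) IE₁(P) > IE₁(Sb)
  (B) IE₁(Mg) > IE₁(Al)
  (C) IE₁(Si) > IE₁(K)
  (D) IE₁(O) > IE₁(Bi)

The general trend: IE₁ increases across a period and decreases down a group.
(A) P (period 3, group 15) vs Sb (period 5, group 15): the stated order agrees with the simple trend.
(B) Mg (period 3, group 2) vs Al (period 3, group 13): the stated order contradicts the simple trend.
(C) Si (period 3, group 14) vs K (period 4, group 1): the stated order agrees with the simple trend.
(D) O (period 2, group 16) vs Bi (period 6, group 15): the stated order agrees with the simple trend.
The exception is (B): Al's single 3p electron is easier to remove than one from Mg's filled 3s².

(B)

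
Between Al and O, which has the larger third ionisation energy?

O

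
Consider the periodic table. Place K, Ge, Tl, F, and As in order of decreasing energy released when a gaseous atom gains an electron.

F is in period 2, group 17; K is in period 4, group 1; Ge is in period 4, group 14; As is in period 4, group 15; Tl is in period 6, group 13.
Electron affinity generally becomes more exothermic across a period toward the halogens and less exothermic down a group.
These span different periods and groups, so the two trends combine.
K > Tl: the two effects oppose for this pair; the down-group effect wins (48 vs 19 kJ/mol).
As > K: both are in period 4; the period trend gives As the larger value.
Ge > As: this pair runs against the simple trend — see the exception note.
F > Ge: both effects reinforce here, so F is clearly the higher of the two.
Note the exception: Ge has a higher electron affinity than As, contrary to the simple trend — adding an electron to As's half-filled 4p³ is unfavourable, so Ge (4p²) has the more exothermic EA.
Tabulated electron affinity (kJ/mol): F 328, K 48, Ge 119, As 78, Tl 19.
So from highest to lowest: F > Ge > As > K > Tl.

F, Ge, As, K, Tl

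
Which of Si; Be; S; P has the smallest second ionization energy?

Si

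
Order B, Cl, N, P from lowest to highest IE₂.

IE_2 is the cost of taking one more electron from the +1 cation: B⁺ still has 2 valence electrons; Cl⁺ still has 6 valence electrons; N⁺ still has 4 valence electrons; P⁺ still has 4 valence electrons.
All are still removing valence electrons, so compare the +1 ions as you would atoms: IE_2 generally rises across a period (higher Z_eff) and falls down a group (larger shell), subject to the usual subshell exceptions.
Valence configurations: B⁺ [He]2s², Cl⁺ [Ne]3s²3p⁴, N⁺ [He]2s²2p², P⁺ [Ne]3s²3p².
Tabulated IE_2 (kJ/mol): B 2427, Cl 2298, N 2856, P 1907.
So the second ionization energies run P < Cl < B < N.

P < Cl < B < N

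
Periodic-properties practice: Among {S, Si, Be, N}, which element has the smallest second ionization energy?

Si

The second ionization energy removes an electron from the +1 ion. For each element: S⁺ still has 5 valence electrons; Si⁺ still has 3 valence electrons; Be⁺ still has 1 valence electron; N⁺ still has 4 valence electrons.
All are still removing valence electrons, so compare the +1 ions as you would atoms: IE_2 generally rises across a period (higher Z_eff) and falls down a group (larger shell), subject to the usual subshell exceptions.
Valence configurations: S⁺ [Ne]3s²3p³, Si⁺ [Ne]3s²3p¹, Be⁺ [He]2s¹, N⁺ [He]2s²2p².
The numbers (kJ/mol): S 2252, Si 1577, Be 1757, N 2856.
Overall IE_2 order: Si < Be < S < N.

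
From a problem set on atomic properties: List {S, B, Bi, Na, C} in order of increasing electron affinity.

B is in period 2, group 13; C is in period 2, group 14; Na is in period 3, group 1; S is in period 3, group 16; Bi is in period 6, group 15.
Atoms with high Z_eff and room in the valence shell (especially the halogens) have the most exothermic electron affinities.
Here both period and group differ, so the two effects have to be weighed against each other.
Na > B: this pair runs against the simple trend — see the exception note.
Bi > Na: the two effects oppose for this pair; the across-period effect wins (91 vs 53 kJ/mol).
C > Bi: the two effects oppose for this pair; the down-group effect wins (122 vs 91 kJ/mol).
S > C: period and group pull opposite ways; the across-period shift dominates (200 vs 122 kJ/mol).
Note the exception: Na has a higher electron affinity than B, contrary to the simple trend — B's ns²np¹ configuration gives only a small electron affinity — the sparsely filled np subshell binds an added electron weakly.
Tabulated electron affinity (kJ/mol): B 27, C 122, Na 53, S 200, Bi 91.
So from lowest to highest: B < Na < Bi < C < S.

B < Na < Bi < C < S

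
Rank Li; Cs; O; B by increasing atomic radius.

O < B < Li < Cs

Across a period the added protons contract the valence shell; down a group each new principal shell makes the atom larger.
These span different periods and groups, so the two trends combine.
B > O: both are in period 2; the period trend gives B the larger value.
Li > B: both are in period 2; the period trend gives Li the larger value.
Cs > Li: Cs sits below Li in group 1, so the down-group effect alone puts Cs larger.
Approximate values (pm): Li 133, B 85, O 63, Cs 232.
So from smallest to largest: O < B < Li < Cs.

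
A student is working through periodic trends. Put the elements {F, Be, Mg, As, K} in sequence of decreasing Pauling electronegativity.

F > As > Be > Mg > K

Be is in period 2, group 2; F is in period 2, group 17; Mg is in period 3, group 2; K is in period 4, group 1; As is in period 4, group 15.
EN rises left→right (higher Z_eff, smaller atoms) and falls top→bottom (larger, more shielded atoms).
Here both period and group differ, so the two effects have to be weighed against each other.
Mg > K: both effects reinforce here, so Mg is clearly the higher of the two.
Be > Mg: Be sits above Mg in group 2, so the down-group effect alone puts Be higher.
As > Be: period and group pull opposite ways; the across-period shift dominates (2.18 vs 1.57).
F > As: relative to As, both the across-period and down-group shifts push F's electronegativity up.
For reference (Pauling): Be 1.57, F 3.98, Mg 1.31, K 0.82, As 2.18.
So from highest to lowest: F > As > Be > Mg > K.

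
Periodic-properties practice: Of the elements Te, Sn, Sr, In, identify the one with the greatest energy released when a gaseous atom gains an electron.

Te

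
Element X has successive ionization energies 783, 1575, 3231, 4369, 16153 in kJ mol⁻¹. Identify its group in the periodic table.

Group 14

Look for the largest jump between consecutive ionization energies: IE5/IE4 ≈ 3.7, far larger than any earlier ratio.
That jump marks the point where a core electron is being removed. So the atom has 4 valence electrons.
A main-group element with 4 valence electrons is in group 14.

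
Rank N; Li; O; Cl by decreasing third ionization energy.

Li > O > N > Cl

IE_3 is the cost of taking one more electron from the +2 cation: N²⁺ still has 3 valence electrons; Li²⁺ is already 1 electron into the core; O²⁺ still has 4 valence electrons; Cl²⁺ still has 5 valence electrons.
Core electrons are held far more tightly than valence electrons, so Li tops the IE_3 order.
Valence configurations: N²⁺ [He]2s²2p¹, O²⁺ [He]2s²2p², Cl²⁺ [Ne]3s²3p³.
The numbers (kJ/mol): N 4578, Li 11815, O 5300, Cl 3822.
Putting it together, IE_3: Cl < N < O < Li.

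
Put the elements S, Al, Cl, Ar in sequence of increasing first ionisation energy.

Al, S, Cl, Ar

Al is in period 3, group 13; S is in period 3, group 16; Cl is in period 3, group 17; Ar is in period 3, group 18.
IE₁ increases left→right with effective nuclear charge and decreases top→bottom as the valence shell moves farther out.
All lie in period 3, so first ionization energy increases left to right.
So from lowest to highest: Al < S < Cl < Ar.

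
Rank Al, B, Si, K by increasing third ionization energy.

Al < Si < B < K

After 2 electrons have been removed, what remains? Al²⁺ still has 1 valence electron; B²⁺ still has 1 valence electron; Si²⁺ still has 2 valence electrons; K²⁺ is already 1 electron into the core.
Pulling an electron out of a noble-gas core costs far more than removing a remaining valence electron, so K sits at the high end of IE_3.
Valence configurations: Al²⁺ [Ne]3s¹, B²⁺ [He]2s¹, Si²⁺ [Ne]3s².
The numbers (kJ/mol): Al 2745, B 3660, Si 3232, K 4420.
So the third ionization energies run Al < Si < B < K.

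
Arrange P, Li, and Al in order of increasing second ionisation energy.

Al < P < Li

Consider each +1 ion: P⁺ still has 4 valence electrons; Li⁺ is the bare [He] core; Al⁺ still has 2 valence electrons.
Breaking into a closed-shell core is much more expensive than removing a leftover valence electron — Li has the largest IE_2 here.
Valence configurations: P⁺ [Ne]3s²3p², Al⁺ [Ne]3s².
Approximate IE_2 values (kJ/mol): P 1907, Li 7298, Al 1817.
So the second ionization energies run Al < P < Li.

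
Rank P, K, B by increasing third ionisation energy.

P < B < K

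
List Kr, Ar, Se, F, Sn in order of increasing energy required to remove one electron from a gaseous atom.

F is in period 2, group 17; Ar is in period 3, group 18; Se is in period 4, group 16; Kr is in period 4, group 18; Sn is in period 5, group 14.
First ionization energy rises across a period (greater Z_eff holds electrons more tightly) and falls down a group (valence electrons are farther from the nucleus).
These span different periods and groups, so the two trends combine.
Se > Sn: both effects reinforce here, so Se is clearly the higher of the two.
Kr > Se: Kr lies to the right of Se in period 4, so the across-period effect alone puts Kr higher.
Ar > Kr: they share group 18; the group trend gives Ar the larger value.
F > Ar: the two effects oppose for this pair; the down-group effect wins (1681 vs 1521 kJ/mol).
Approximate values (kJ/mol): F 1681, Ar 1521, Se 941, Kr 1351, Sn 709.
So from lowest to highest: Sn < Se < Kr < Ar < F.

Sn < Se < Kr < Ar < F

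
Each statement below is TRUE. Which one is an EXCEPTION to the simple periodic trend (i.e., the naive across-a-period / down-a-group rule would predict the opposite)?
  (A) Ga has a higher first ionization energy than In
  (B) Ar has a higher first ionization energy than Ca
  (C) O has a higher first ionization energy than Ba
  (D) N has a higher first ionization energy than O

(D)

The general trend: first ionization energy increases across a period and decreases down a group.
(A) Ga (period 4, group 13) vs In (period 5, group 13): the stated order agrees with the simple trend.
(B) Ar (period 3, group 18) vs Ca (period 4, group 2): the stated order agrees with the simple trend.
(C) O (period 2, group 16) vs Ba (period 6, group 2): the stated order agrees with the simple trend.
(D) N (period 2, group 15) vs O (period 2, group 16): the stated order contradicts the simple trend.
The exception is (D): pairing an electron in O's 2p⁴ costs repulsion energy, so O ionizes more easily than half-filled N (2p³).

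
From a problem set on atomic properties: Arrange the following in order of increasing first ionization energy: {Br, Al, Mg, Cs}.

Cs < Al < Mg < Br

Mg is in period 3, group 2; Al is in period 3, group 13; Br is in period 4, group 17; Cs is in period 6, group 1.
Across a period the outer electron is held more tightly (higher IE₁); down a group it sits in a higher shell, more shielded, and comes off more easily.
Neither a single period nor a single group — weigh both effects.
Al > Cs: relative to Cs, both the across-period and down-group shifts push Al's first ionization energy up.
Mg > Al: this pair runs against the simple trend — see the exception note.
Br > Mg: period and group pull opposite ways; the across-period shift dominates (1140 vs 738 kJ/mol).
Note the exception: Mg has a higher first ionization energy than Al, contrary to the simple trend — Al's single 3p electron is easier to remove than one from Mg's filled 3s².
For reference (kJ/mol): Mg 738, Al 578, Br 1140, Cs 376.
So from lowest to highest: Cs < Al < Mg < Br.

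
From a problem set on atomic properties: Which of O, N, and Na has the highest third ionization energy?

Na

The third ionization energy removes an electron from the +2 ion. For each element: O²⁺ still has 4 valence electrons; N²⁺ still has 3 valence electrons; Na²⁺ is already 1 electron into the core.
Breaking into a closed-shell core is much more expensive than removing a leftover valence electron — Na has the largest IE_3 here.
Valence configurations: O²⁺ [He]2s²2p², N²⁺ [He]2s²2p¹.
Tabulated IE_3 (kJ/mol): O 5300, N 4578, Na 6910.
Hence IE_3: N < O < Na.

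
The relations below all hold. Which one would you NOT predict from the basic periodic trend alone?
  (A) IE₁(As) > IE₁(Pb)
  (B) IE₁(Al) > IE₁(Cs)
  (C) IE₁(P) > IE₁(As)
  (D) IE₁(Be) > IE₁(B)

(D)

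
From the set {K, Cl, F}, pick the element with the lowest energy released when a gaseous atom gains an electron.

K

F is in period 2, group 17; Cl is in period 3, group 17; K is in period 4, group 1.
EA tends to increase across a period and decrease down a group, though the pattern is less regular than for IE or radius.
Neither a single period nor a single group — weigh both effects.
F > K: relative to K, both the across-period and down-group shifts push F's electron affinity up.
Cl > F: this pair runs against the simple trend — see the exception note.
Note the exception: Cl has a higher electron affinity than F, contrary to the simple trend — F's small 2p subshell makes the incoming electron feel strong e⁻–e⁻ repulsion, so Cl actually releases more energy on gaining an electron.
Tabulated electron affinity (kJ/mol): F 328, Cl 349, K 48.
The lowest energy released when a gaseous atom gains an electron among these belongs to K.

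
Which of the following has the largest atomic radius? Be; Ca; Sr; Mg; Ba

Be is in period 2, group 2; Mg is in period 3, group 2; Ca is in period 4, group 2; Sr is in period 5, group 2; Ba is in period 6, group 2.
Across a period the added protons contract the valence shell; down a group each new principal shell makes the atom larger.
All are in group 2, so atomic radius increases down the group.
The largest atomic radius among these belongs to Ba.

Ba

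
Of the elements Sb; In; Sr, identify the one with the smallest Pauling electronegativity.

Sr is in period 5, group 2; In is in period 5, group 13; Sb is in period 5, group 15.
EN rises left→right (higher Z_eff, smaller atoms) and falls top→bottom (larger, more shielded atoms).
All lie in period 5, so electronegativity increases left to right.
The smallest Pauling electronegativity among these belongs to Sr.

Sr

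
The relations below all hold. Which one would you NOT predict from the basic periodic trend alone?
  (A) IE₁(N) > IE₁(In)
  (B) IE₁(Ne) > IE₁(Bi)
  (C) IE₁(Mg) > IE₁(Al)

The general trend: IE₁ increases across a period and decreases down a group.
(A) N (period 2, group 15) vs In (period 5, group 13): the stated order agrees with the simple trend.
(B) Ne (period 2, group 18) vs Bi (period 6, group 15): the stated order agrees with the simple trend.
(C) Mg (period 3, group 2) vs Al (period 3, group 13): the stated order contradicts the simple trend.
The exception is (C): Al's single 3p electron is easier to remove than one from Mg's filled 3s².

(C)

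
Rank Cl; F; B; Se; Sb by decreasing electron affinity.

Cl, F, Se, Sb, B

Adding an electron releases more energy for atoms nearer the top right (short of the noble gases).
Here both period and group differ, so the two effects have to be weighed against each other.
Sb > B: period and group pull opposite ways; the across-period shift dominates (103 vs 27 kJ/mol).
Se > Sb: relative to Sb, both the across-period and down-group shifts push Se's electron affinity up.
F > Se: both effects reinforce here, so F is clearly the higher of the two.
Cl > F: this pair runs against the simple trend — see the exception note.
Note the exception: Cl has a higher electron affinity than F, contrary to the simple trend — F's small 2p subshell makes the incoming electron feel strong e⁻–e⁻ repulsion, so Cl actually releases more energy on gaining an electron.
Tabulated electron affinity (kJ/mol): B 27, F 328, Cl 349, Se 195, Sb 103.
So from highest to lowest: Cl > F > Se > Sb > B.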